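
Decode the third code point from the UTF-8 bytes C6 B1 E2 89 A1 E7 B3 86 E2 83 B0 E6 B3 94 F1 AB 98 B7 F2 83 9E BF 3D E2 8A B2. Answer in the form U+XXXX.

Offset 0: leading byte 0xC6 = 11000110 → 2-byte char #1 = C6 B1.
Offset 2: leading byte 0xE2 = 11100010 → 3-byte char #2 = E2 89 A1.
Offset 5: leading byte 0xE7 = 11100111 → 3-byte char #3 = E7 B3 86.
Leading byte 0xE7 = 11100111 matches 1110xxxx → 3-byte sequence.
Byte 1: 0xE7 = 11100111, payload 0111 (4 bits).
Byte 2: 0xB3 = 10110011 (10xxxxxx ✓), payload 110011.
Byte 3: 0x86 = 10000110 (10xxxxxx ✓), payload 000110.
Concatenate: 0111110011000110 = 0x7CC6 (16 bits → U+7CC6).

U+7CC6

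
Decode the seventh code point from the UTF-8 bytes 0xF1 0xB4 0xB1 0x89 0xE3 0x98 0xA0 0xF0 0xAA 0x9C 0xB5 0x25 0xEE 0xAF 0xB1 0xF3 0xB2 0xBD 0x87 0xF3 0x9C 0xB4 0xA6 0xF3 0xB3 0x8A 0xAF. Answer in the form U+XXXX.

Offset 0: leading byte 0xF1 = 11110001 → 4-byte char #1 = F1 B4 B1 89.
Offset 4: leading byte 0xE3 = 11100011 → 3-byte char #2 = E3 98 A0.
Offset 7: leading byte 0xF0 = 11110000 → 4-byte char #3 = F0 AA 9C B5.
Offset 11: leading byte 0x25 = 00100101 → 1-byte char #4 = 25.
Offset 12: leading byte 0xEE = 11101110 → 3-byte char #5 = EE AF B1.
Offset 15: leading byte 0xF3 = 11110011 → 4-byte char #6 = F3 B2 BD 87.
Offset 19: leading byte 0xF3 = 11110011 → 4-byte char #7 = F3 9C B4 A6.
Leading byte 0xF3 = 11110011 matches 11110xxx → 4-byte sequence.
Byte 1: 0xF3 = 11110011, payload 011 (3 bits).
Byte 2: 0x9C = 10011100 (10xxxxxx ✓), payload 011100.
Byte 3: 0xB4 = 10110100 (10xxxxxx ✓), payload 110100.
Byte 4: 0xA6 = 10100110 (10xxxxxx ✓), payload 100110.
Concatenate: 011011100110100100110 = 0xDCD26 (21 bits → U+DCD26).

U+DCD26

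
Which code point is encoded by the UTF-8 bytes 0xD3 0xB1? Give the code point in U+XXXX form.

Leading byte 0xD3 = 11010011 matches 110xxxxx → 2-byte sequence.
Byte 1: 0xD3 = 11010011, payload 10011 (5 bits).
Byte 2: 0xB1 = 10110001 (10xxxxxx ✓), payload 110001.
Concatenate: 10011110001 = 0x4F1 (11 bits → U+04F1).

U+04F1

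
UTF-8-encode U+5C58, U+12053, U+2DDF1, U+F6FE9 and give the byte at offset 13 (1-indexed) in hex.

0xB6

1-indexed offset 13 is 0-indexed offset 12.
U+5C58 → 3-byte form E5 B1 98 at offsets 0–2.
U+12053 → 4-byte form F0 92 81 93 at offsets 3–6.
U+2DDF1 → 4-byte form F0 AD B7 B1 at offsets 7–10.
U+F6FE9 → 4-byte form F3 B6 BF A9 at offsets 11–14.
Offset 12 falls in char 4's range; it's byte 2 of F3 B6 BF A9 = 0xB6.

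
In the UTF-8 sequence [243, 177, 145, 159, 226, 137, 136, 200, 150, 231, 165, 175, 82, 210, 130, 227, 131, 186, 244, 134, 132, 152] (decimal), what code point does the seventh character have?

U+30FA

Offset 0: leading byte 0xF3 = 11110011 → 4-byte char #1 = F3 B1 91 9F.
Offset 4: leading byte 0xE2 = 11100010 → 3-byte char #2 = E2 89 88.
Offset 7: leading byte 0xC8 = 11001000 → 2-byte char #3 = C8 96.
Offset 9: leading byte 0xE7 = 11100111 → 3-byte char #4 = E7 A5 AF.
Offset 12: leading byte 0x52 = 01010010 → 1-byte char #5 = 52.
Offset 13: leading byte 0xD2 = 11010010 → 2-byte char #6 = D2 82.
Offset 15: leading byte 0xE3 = 11100011 → 3-byte char #7 = E3 83 BA.
Leading byte 0xE3 = 11100011 matches 1110xxxx → 3-byte sequence.
Byte 1: 0xE3 = 11100011, payload 0011 (4 bits).
Byte 2: 0x83 = 10000011 (10xxxxxx ✓), payload 000011.
Byte 3: 0xBA = 10111010 (10xxxxxx ✓), payload 111010.
Concatenate: 0011000011111010 = 0x30FA (16 bits → U+30FA).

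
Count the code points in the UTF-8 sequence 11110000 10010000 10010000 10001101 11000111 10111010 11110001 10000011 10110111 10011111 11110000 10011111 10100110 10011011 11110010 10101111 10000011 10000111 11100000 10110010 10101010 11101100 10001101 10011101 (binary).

7

Byte at offset 0: 0xF0 = 11110000 → 4-byte char (#1). Advance 4.
Byte at offset 4: 0xC7 = 11000111 → 2-byte char (#2). Advance 2.
Byte at offset 6: 0xF1 = 11110001 → 4-byte char (#3). Advance 4.
Byte at offset 10: 0xF0 = 11110000 → 4-byte char (#4). Advance 4.
Byte at offset 14: 0xF2 = 11110010 → 4-byte char (#5). Advance 4.
Byte at offset 18: 0xE0 = 11100000 → 3-byte char (#6). Advance 3.
Byte at offset 21: 0xEC = 11101100 → 3-byte char (#7). Advance 3.
Reached end at offset 24 after 7 code points.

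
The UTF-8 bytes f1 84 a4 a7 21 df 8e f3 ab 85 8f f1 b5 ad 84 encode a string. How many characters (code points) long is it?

Byte at offset 0: 0xF1 = 11110001 → 4-byte char (#1). Advance 4.
Byte at offset 4: 0x21 = 00100001 → 1-byte char (#2). Advance 1.
Byte at offset 5: 0xDF = 11011111 → 2-byte char (#3). Advance 2.
Byte at offset 7: 0xF3 = 11110011 → 4-byte char (#4). Advance 4.
Byte at offset 11: 0xF1 = 11110001 → 4-byte char (#5). Advance 4.
Reached end at offset 15 after 5 code points.

5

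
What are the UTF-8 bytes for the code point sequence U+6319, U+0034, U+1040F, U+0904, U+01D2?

E6 8C 99 34 F0 90 90 8F E0 A4 84 C7 92

U+6319: 3-byte form → E6 8C 99.
U+0034: 1-byte form → 34.
U+1040F: 4-byte form → F0 90 90 8F.
U+0904: 3-byte form → E0 A4 84.
U+01D2: 2-byte form → C7 92.
Concatenated (13 bytes): E6 8C 99 34 F0 90 90 8F E0 A4 84 C7 92.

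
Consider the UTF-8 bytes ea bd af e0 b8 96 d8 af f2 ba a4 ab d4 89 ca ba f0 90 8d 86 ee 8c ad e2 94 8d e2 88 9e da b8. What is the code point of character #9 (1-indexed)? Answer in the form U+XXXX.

Offset 0: leading byte 0xEA = 11101010 → 3-byte char #1 = EA BD AF.
Offset 3: leading byte 0xE0 = 11100000 → 3-byte char #2 = E0 B8 96.
Offset 6: leading byte 0xD8 = 11011000 → 2-byte char #3 = D8 AF.
Offset 8: leading byte 0xF2 = 11110010 → 4-byte char #4 = F2 BA A4 AB.
Offset 12: leading byte 0xD4 = 11010100 → 2-byte char #5 = D4 89.
Offset 14: leading byte 0xCA = 11001010 → 2-byte char #6 = CA BA.
Offset 16: leading byte 0xF0 = 11110000 → 4-byte char #7 = F0 90 8D 86.
Offset 20: leading byte 0xEE = 11101110 → 3-byte char #8 = EE 8C AD.
Offset 23: leading byte 0xE2 = 11100010 → 3-byte char #9 = E2 94 8D.
Leading byte 0xE2 = 11100010 matches 1110xxxx → 3-byte sequence.
Byte 1: 0xE2 = 11100010, payload 0010 (4 bits).
Byte 2: 0x94 = 10010100 (10xxxxxx ✓), payload 010100.
Byte 3: 0x8D = 10001101 (10xxxxxx ✓), payload 001101.
Concatenate: 0010010100001101 = 0x250D (16 bits → U+250D).

U+250D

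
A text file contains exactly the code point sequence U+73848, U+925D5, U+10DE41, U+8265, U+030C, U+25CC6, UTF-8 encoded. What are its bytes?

U+73848: 4-byte form → F1 B3 A1 88.
U+925D5: 4-byte form → F2 92 97 95.
U+10DE41: 4-byte form → F4 8D B9 81.
U+8265: 3-byte form → E8 89 A5.
U+030C: 2-byte form → CC 8C.
U+25CC6: 4-byte form → F0 A5 B3 86.
Concatenated (21 bytes): F1 B3 A1 88 F2 92 97 95 F4 8D B9 81 E8 89 A5 CC 8C F0 A5 B3 86.

F1 B3 A1 88 F2 92 97 95 F4 8D B9 81 E8 89 A5 CC 8C F0 A5 B3 86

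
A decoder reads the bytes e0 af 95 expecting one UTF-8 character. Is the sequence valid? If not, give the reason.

Leading byte 0xE0 = 11100000 → 3-byte form.
Continuation bytes 0xAF=10101111, 0x95=10010101 all match 10xxxxxx.
Decoded value 0xBD5 is ≥ 0x800 (shortest form) and not a surrogate.

valid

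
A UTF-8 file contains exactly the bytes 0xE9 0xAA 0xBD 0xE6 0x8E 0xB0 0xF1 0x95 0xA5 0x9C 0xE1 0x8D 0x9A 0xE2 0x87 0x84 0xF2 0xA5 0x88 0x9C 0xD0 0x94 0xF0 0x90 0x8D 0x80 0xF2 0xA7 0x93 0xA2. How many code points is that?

9

Byte at offset 0: 0xE9 = 11101001 → 3-byte char (#1). Advance 3.
Byte at offset 3: 0xE6 = 11100110 → 3-byte char (#2). Advance 3.
Byte at offset 6: 0xF1 = 11110001 → 4-byte char (#3). Advance 4.
Byte at offset 10: 0xE1 = 11100001 → 3-byte char (#4). Advance 3.
Byte at offset 13: 0xE2 = 11100010 → 3-byte char (#5). Advance 3.
Byte at offset 16: 0xF2 = 11110010 → 4-byte char (#6). Advance 4.
Byte at offset 20: 0xD0 = 11010000 → 2-byte char (#7). Advance 2.
Byte at offset 22: 0xF0 = 11110000 → 4-byte char (#8). Advance 4.
Byte at offset 26: 0xF2 = 11110010 → 4-byte char (#9). Advance 4.
Reached end at offset 30 after 9 code points.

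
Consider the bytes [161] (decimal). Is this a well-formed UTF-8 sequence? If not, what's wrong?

Byte 0xA1 = 10100001 has the form 10xxxxxx — a continuation byte — but there is no preceding leading byte.

invalid (continuation byte with no leading byte)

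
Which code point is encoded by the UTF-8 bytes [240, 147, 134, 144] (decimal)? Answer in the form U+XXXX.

Leading byte 0xF0 = 11110000 matches 11110xxx → 4-byte sequence.
Byte 1: 0xF0 = 11110000, payload 000 (3 bits).
Byte 2: 0x93 = 10010011 (10xxxxxx ✓), payload 010011.
Byte 3: 0x86 = 10000110 (10xxxxxx ✓), payload 000110.
Byte 4: 0x90 = 10010000 (10xxxxxx ✓), payload 010000.
Concatenate: 000010011000110010000 = 0x13190 (21 bits → U+13190).

U+13190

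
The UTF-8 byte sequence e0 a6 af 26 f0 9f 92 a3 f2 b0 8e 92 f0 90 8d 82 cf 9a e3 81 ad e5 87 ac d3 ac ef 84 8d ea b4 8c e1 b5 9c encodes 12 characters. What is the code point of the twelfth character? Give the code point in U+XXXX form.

Offset 0: leading byte 0xE0 = 11100000 → 3-byte char #1 = E0 A6 AF.
Offset 3: leading byte 0x26 = 00100110 → 1-byte char #2 = 26.
Offset 4: leading byte 0xF0 = 11110000 → 4-byte char #3 = F0 9F 92 A3.
Offset 8: leading byte 0xF2 = 11110010 → 4-byte char #4 = F2 B0 8E 92.
Offset 12: leading byte 0xF0 = 11110000 → 4-byte char #5 = F0 90 8D 82.
Offset 16: leading byte 0xCF = 11001111 → 2-byte char #6 = CF 9A.
Offset 18: leading byte 0xE3 = 11100011 → 3-byte char #7 = E3 81 AD.
Offset 21: leading byte 0xE5 = 11100101 → 3-byte char #8 = E5 87 AC.
Offset 24: leading byte 0xD3 = 11010011 → 2-byte char #9 = D3 AC.
Offset 26: leading byte 0xEF = 11101111 → 3-byte char #10 = EF 84 8D.
Offset 29: leading byte 0xEA = 11101010 → 3-byte char #11 = EA B4 8C.
Offset 32: leading byte 0xE1 = 11100001 → 3-byte char #12 = E1 B5 9C.
Leading byte 0xE1 = 11100001 matches 1110xxxx → 3-byte sequence.
Byte 1: 0xE1 = 11100001, payload 0001 (4 bits).
Byte 2: 0xB5 = 10110101 (10xxxxxx ✓), payload 110101.
Byte 3: 0x9C = 10011100 (10xxxxxx ✓), payload 011100.
Concatenate: 0001110101011100 = 0x1D5C (16 bits → U+1D5C).

U+1D5C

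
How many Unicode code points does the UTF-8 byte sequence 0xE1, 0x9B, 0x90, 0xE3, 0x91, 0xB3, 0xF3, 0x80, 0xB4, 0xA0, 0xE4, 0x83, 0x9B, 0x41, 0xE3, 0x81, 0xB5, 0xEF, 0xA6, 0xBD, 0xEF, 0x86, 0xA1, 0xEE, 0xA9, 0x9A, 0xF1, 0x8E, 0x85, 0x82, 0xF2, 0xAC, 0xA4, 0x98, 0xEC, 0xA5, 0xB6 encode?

Byte at offset 0: 0xE1 = 11100001 → 3-byte char (#1). Advance 3.
Byte at offset 3: 0xE3 = 11100011 → 3-byte char (#2). Advance 3.
Byte at offset 6: 0xF3 = 11110011 → 4-byte char (#3). Advance 4.
Byte at offset 10: 0xE4 = 11100100 → 3-byte char (#4). Advance 3.
Byte at offset 13: 0x41 = 01000001 → 1-byte char (#5). Advance 1.
Byte at offset 14: 0xE3 = 11100011 → 3-byte char (#6). Advance 3.
Byte at offset 17: 0xEF = 11101111 → 3-byte char (#7). Advance 3.
Byte at offset 20: 0xEF = 11101111 → 3-byte char (#8). Advance 3.
Byte at offset 23: 0xEE = 11101110 → 3-byte char (#9). Advance 3.
Byte at offset 26: 0xF1 = 11110001 → 4-byte char (#10). Advance 4.
Byte at offset 30: 0xF2 = 11110010 → 4-byte char (#11). Advance 4.
Byte at offset 34: 0xEC = 11101100 → 3-byte char (#12). Advance 3.
Reached end at offset 37 after 12 code points.

12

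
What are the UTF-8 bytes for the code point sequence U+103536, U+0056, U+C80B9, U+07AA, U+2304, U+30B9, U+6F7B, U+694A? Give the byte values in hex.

U+103536: 4-byte form → F4 83 94 B6.
U+0056: 1-byte form → 56.
U+C80B9: 4-byte form → F3 88 82 B9.
U+07AA: 2-byte form → DE AA.
U+2304: 3-byte form → E2 8C 84.
U+30B9: 3-byte form → E3 82 B9.
U+6F7B: 3-byte form → E6 BD BB.
U+694A: 3-byte form → E6 A5 8A.
Concatenated (23 bytes): F4 83 94 B6 56 F3 88 82 B9 DE AA E2 8C 84 E3 82 B9 E6 BD BB E6 A5 8A.

F4 83 94 B6 56 F3 88 82 B9 DE AA E2 8C 84 E3 82 B9 E6 BD BB E6 A5 8A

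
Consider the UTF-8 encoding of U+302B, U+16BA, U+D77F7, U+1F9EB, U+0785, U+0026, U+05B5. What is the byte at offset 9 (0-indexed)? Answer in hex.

U+302B → 3-byte form E3 80 AB at offsets 0–2.
U+16BA → 3-byte form E1 9A BA at offsets 3–5.
U+D77F7 → 4-byte form F3 97 9F B7 at offsets 6–9.
Offset 9 falls in char 3's range; it's byte 4 of F3 97 9F B7 = 0xB7.

0xB7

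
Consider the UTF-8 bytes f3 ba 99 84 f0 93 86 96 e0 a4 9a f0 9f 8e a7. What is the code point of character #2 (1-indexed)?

U+13196

Offset 0: leading byte 0xF3 = 11110011 → 4-byte char #1 = F3 BA 99 84.
Offset 4: leading byte 0xF0 = 11110000 → 4-byte char #2 = F0 93 86 96.
Leading byte 0xF0 = 11110000 matches 11110xxx → 4-byte sequence.
Byte 1: 0xF0 = 11110000, payload 000 (3 bits).
Byte 2: 0x93 = 10010011 (10xxxxxx ✓), payload 010011.
Byte 3: 0x86 = 10000110 (10xxxxxx ✓), payload 000110.
Byte 4: 0x96 = 10010110 (10xxxxxx ✓), payload 010110.
Concatenate: 000010011000110010110 = 0x13196 (21 bits → U+13196).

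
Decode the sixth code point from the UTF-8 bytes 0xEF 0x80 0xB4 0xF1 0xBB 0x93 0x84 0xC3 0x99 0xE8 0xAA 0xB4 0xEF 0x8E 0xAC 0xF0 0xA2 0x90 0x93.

Offset 0: leading byte 0xEF = 11101111 → 3-byte char #1 = EF 80 B4.
Offset 3: leading byte 0xF1 = 11110001 → 4-byte char #2 = F1 BB 93 84.
Offset 7: leading byte 0xC3 = 11000011 → 2-byte char #3 = C3 99.
Offset 9: leading byte 0xE8 = 11101000 → 3-byte char #4 = E8 AA B4.
Offset 12: leading byte 0xEF = 11101111 → 3-byte char #5 = EF 8E AC.
Offset 15: leading byte 0xF0 = 11110000 → 4-byte char #6 = F0 A2 90 93.
Leading byte 0xF0 = 11110000 matches 11110xxx → 4-byte sequence.
Byte 1: 0xF0 = 11110000, payload 000 (3 bits).
Byte 2: 0xA2 = 10100010 (10xxxxxx ✓), payload 100010.
Byte 3: 0x90 = 10010000 (10xxxxxx ✓), payload 010000.
Byte 4: 0x93 = 10010011 (10xxxxxx ✓), payload 010011.
Concatenate: 000100010010000010011 = 0x22413 (21 bits → U+22413).

U+22413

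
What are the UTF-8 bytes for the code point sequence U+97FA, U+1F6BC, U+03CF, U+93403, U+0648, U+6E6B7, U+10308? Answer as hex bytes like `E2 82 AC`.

U+97FA: 3-byte form → E9 9F BA.
U+1F6BC: 4-byte form → F0 9F 9A BC.
U+03CF: 2-byte form → CF 8F.
U+93403: 4-byte form → F2 93 90 83.
U+0648: 2-byte form → D9 88.
U+6E6B7: 4-byte form → F1 AE 9A B7.
U+10308: 4-byte form → F0 90 8C 88.
Concatenated (23 bytes): E9 9F BA F0 9F 9A BC CF 8F F2 93 90 83 D9 88 F1 AE 9A B7 F0 90 8C 88.

E9 9F BA F0 9F 9A BC CF 8F F2 93 90 83 D9 88 F1 AE 9A B7 F0 90 8C 88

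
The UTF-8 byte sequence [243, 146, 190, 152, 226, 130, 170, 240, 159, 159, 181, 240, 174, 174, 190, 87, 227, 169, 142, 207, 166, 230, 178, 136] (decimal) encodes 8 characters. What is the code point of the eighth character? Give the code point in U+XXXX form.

Offset 0: leading byte 0xF3 = 11110011 → 4-byte char #1 = F3 92 BE 98.
Offset 4: leading byte 0xE2 = 11100010 → 3-byte char #2 = E2 82 AA.
Offset 7: leading byte 0xF0 = 11110000 → 4-byte char #3 = F0 9F 9F B5.
Offset 11: leading byte 0xF0 = 11110000 → 4-byte char #4 = F0 AE AE BE.
Offset 15: leading byte 0x57 = 01010111 → 1-byte char #5 = 57.
Offset 16: leading byte 0xE3 = 11100011 → 3-byte char #6 = E3 A9 8E.
Offset 19: leading byte 0xCF = 11001111 → 2-byte char #7 = CF A6.
Offset 21: leading byte 0xE6 = 11100110 → 3-byte char #8 = E6 B2 88.
Leading byte 0xE6 = 11100110 matches 1110xxxx → 3-byte sequence.
Byte 1: 0xE6 = 11100110, payload 0110 (4 bits).
Byte 2: 0xB2 = 10110010 (10xxxxxx ✓), payload 110010.
Byte 3: 0x88 = 10001000 (10xxxxxx ✓), payload 001000.
Concatenate: 0110110010001000 = 0x6C88 (16 bits → U+6C88).

U+6C88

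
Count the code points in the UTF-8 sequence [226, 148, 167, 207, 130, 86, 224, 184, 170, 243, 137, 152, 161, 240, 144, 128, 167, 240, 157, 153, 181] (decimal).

7

Byte at offset 0: 0xE2 = 11100010 → 3-byte char (#1). Advance 3.
Byte at offset 3: 0xCF = 11001111 → 2-byte char (#2). Advance 2.
Byte at offset 5: 0x56 = 01010110 → 1-byte char (#3). Advance 1.
Byte at offset 6: 0xE0 = 11100000 → 3-byte char (#4). Advance 3.
Byte at offset 9: 0xF3 = 11110011 → 4-byte char (#5). Advance 4.
Byte at offset 13: 0xF0 = 11110000 → 4-byte char (#6). Advance 4.
Byte at offset 17: 0xF0 = 11110000 → 4-byte char (#7). Advance 4.
Reached end at offset 21 after 7 code points.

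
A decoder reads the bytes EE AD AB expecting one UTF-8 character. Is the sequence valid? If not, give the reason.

valid

Leading byte 0xEE = 11101110 → 3-byte form.
Continuation bytes 0xAD=10101101, 0xAB=10101011 all match 10xxxxxx.
Decoded value 0xEB6B is ≥ 0x800 (shortest form) and not a surrogate.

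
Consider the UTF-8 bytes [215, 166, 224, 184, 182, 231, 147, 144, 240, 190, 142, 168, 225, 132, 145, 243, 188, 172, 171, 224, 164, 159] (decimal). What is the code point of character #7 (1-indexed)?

U+091F

Offset 0: leading byte 0xD7 = 11010111 → 2-byte char #1 = D7 A6.
Offset 2: leading byte 0xE0 = 11100000 → 3-byte char #2 = E0 B8 B6.
Offset 5: leading byte 0xE7 = 11100111 → 3-byte char #3 = E7 93 90.
Offset 8: leading byte 0xF0 = 11110000 → 4-byte char #4 = F0 BE 8E A8.
Offset 12: leading byte 0xE1 = 11100001 → 3-byte char #5 = E1 84 91.
Offset 15: leading byte 0xF3 = 11110011 → 4-byte char #6 = F3 BC AC AB.
Offset 19: leading byte 0xE0 = 11100000 → 3-byte char #7 = E0 A4 9F.
Leading byte 0xE0 = 11100000 matches 1110xxxx → 3-byte sequence.
Byte 1: 0xE0 = 11100000, payload 0000 (4 bits).
Byte 2: 0xA4 = 10100100 (10xxxxxx ✓), payload 100100.
Byte 3: 0x9F = 10011111 (10xxxxxx ✓), payload 011111.
Concatenate: 0000100100011111 = 0x91F (16 bits → U+091F).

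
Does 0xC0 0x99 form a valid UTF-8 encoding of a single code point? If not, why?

Leading byte 0xC0 = 11000000 → 2-byte form.
Continuation bytes all match 10xxxxxx. Payload decodes to 0x19.
But 0x19 < 0x80, the minimum for a 2-byte sequence — this is an overlong encoding.

invalid (overlong encoding)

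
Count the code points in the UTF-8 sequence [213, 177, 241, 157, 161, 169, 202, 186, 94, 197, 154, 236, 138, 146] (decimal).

Byte at offset 0: 0xD5 = 11010101 → 2-byte char (#1). Advance 2.
Byte at offset 2: 0xF1 = 11110001 → 4-byte char (#2). Advance 4.
Byte at offset 6: 0xCA = 11001010 → 2-byte char (#3). Advance 2.
Byte at offset 8: 0x5E = 01011110 → 1-byte char (#4). Advance 1.
Byte at offset 9: 0xC5 = 11000101 → 2-byte char (#5). Advance 2.
Byte at offset 11: 0xEC = 11101100 → 3-byte char (#6). Advance 3.
Reached end at offset 14 after 6 code points.

6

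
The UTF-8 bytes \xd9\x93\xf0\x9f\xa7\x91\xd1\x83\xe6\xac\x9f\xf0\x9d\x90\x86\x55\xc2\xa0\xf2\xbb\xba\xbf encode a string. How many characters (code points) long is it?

8

Byte at offset 0: 0xD9 = 11011001 → 2-byte char (#1). Advance 2.
Byte at offset 2: 0xF0 = 11110000 → 4-byte char (#2). Advance 4.
Byte at offset 6: 0xD1 = 11010001 → 2-byte char (#3). Advance 2.
Byte at offset 8: 0xE6 = 11100110 → 3-byte char (#4). Advance 3.
Byte at offset 11: 0xF0 = 11110000 → 4-byte char (#5). Advance 4.
Byte at offset 15: 0x55 = 01010101 → 1-byte char (#6). Advance 1.
Byte at offset 16: 0xC2 = 11000010 → 2-byte char (#7). Advance 2.
Byte at offset 18: 0xF2 = 11110010 → 4-byte char (#8). Advance 4.
Reached end at offset 22 after 8 code points.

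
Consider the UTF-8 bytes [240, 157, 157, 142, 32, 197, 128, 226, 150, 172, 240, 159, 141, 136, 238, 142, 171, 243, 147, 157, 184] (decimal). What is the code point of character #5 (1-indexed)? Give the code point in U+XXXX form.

U+1F348

Offset 0: leading byte 0xF0 = 11110000 → 4-byte char #1 = F0 9D 9D 8E.
Offset 4: leading byte 0x20 = 00100000 → 1-byte char #2 = 20.
Offset 5: leading byte 0xC5 = 11000101 → 2-byte char #3 = C5 80.
Offset 7: leading byte 0xE2 = 11100010 → 3-byte char #4 = E2 96 AC.
Offset 10: leading byte 0xF0 = 11110000 → 4-byte char #5 = F0 9F 8D 88.
Leading byte 0xF0 = 11110000 matches 11110xxx → 4-byte sequence.
Byte 1: 0xF0 = 11110000, payload 000 (3 bits).
Byte 2: 0x9F = 10011111 (10xxxxxx ✓), payload 011111.
Byte 3: 0x8D = 10001101 (10xxxxxx ✓), payload 001101.
Byte 4: 0x88 = 10001000 (10xxxxxx ✓), payload 001000.
Concatenate: 000011111001101001000 = 0x1F348 (21 bits → U+1F348).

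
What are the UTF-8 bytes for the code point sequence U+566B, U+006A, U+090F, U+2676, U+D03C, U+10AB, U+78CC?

E5 99 AB 6A E0 A4 8F E2 99 B6 ED 80 BC E1 82 AB E7 A3 8C

U+566B: 3-byte form → E5 99 AB.
U+006A: 1-byte form → 6A.
U+090F: 3-byte form → E0 A4 8F.
U+2676: 3-byte form → E2 99 B6.
U+D03C: 3-byte form → ED 80 BC.
U+10AB: 3-byte form → E1 82 AB.
U+78CC: 3-byte form → E7 A3 8C.
Concatenated (19 bytes): E5 99 AB 6A E0 A4 8F E2 99 B6 ED 80 BC E1 82 AB E7 A3 8C.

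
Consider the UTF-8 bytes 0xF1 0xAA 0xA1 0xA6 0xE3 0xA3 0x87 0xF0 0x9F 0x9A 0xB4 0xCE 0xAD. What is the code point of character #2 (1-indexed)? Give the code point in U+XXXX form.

Offset 0: leading byte 0xF1 = 11110001 → 4-byte char #1 = F1 AA A1 A6.
Offset 4: leading byte 0xE3 = 11100011 → 3-byte char #2 = E3 A3 87.
Leading byte 0xE3 = 11100011 matches 1110xxxx → 3-byte sequence.
Byte 1: 0xE3 = 11100011, payload 0011 (4 bits).
Byte 2: 0xA3 = 10100011 (10xxxxxx ✓), payload 100011.
Byte 3: 0x87 = 10000111 (10xxxxxx ✓), payload 000111.
Concatenate: 0011100011000111 = 0x38C7 (16 bits → U+38C7).

U+38C7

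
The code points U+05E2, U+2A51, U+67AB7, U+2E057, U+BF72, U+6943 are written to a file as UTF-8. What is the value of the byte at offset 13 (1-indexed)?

1-indexed offset 13 is 0-indexed offset 12.
U+05E2 → 2-byte form D7 A2 at offsets 0–1.
U+2A51 → 3-byte form E2 A9 91 at offsets 2–4.
U+67AB7 → 4-byte form F1 A7 AA B7 at offsets 5–8.
U+2E057 → 4-byte form F0 AE 81 97 at offsets 9–12.
Offset 12 falls in char 4's range; it's byte 4 of F0 AE 81 97 = 0x97.

0x97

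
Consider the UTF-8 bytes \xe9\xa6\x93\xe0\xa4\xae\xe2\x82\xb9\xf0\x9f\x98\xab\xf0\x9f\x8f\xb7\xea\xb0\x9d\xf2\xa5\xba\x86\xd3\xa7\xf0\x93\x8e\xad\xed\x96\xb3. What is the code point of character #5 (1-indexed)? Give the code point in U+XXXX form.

Offset 0: leading byte 0xE9 = 11101001 → 3-byte char #1 = E9 A6 93.
Offset 3: leading byte 0xE0 = 11100000 → 3-byte char #2 = E0 A4 AE.
Offset 6: leading byte 0xE2 = 11100010 → 3-byte char #3 = E2 82 B9.
Offset 9: leading byte 0xF0 = 11110000 → 4-byte char #4 = F0 9F 98 AB.
Offset 13: leading byte 0xF0 = 11110000 → 4-byte char #5 = F0 9F 8F B7.
Leading byte 0xF0 = 11110000 matches 11110xxx → 4-byte sequence.
Byte 1: 0xF0 = 11110000, payload 000 (3 bits).
Byte 2: 0x9F = 10011111 (10xxxxxx ✓), payload 011111.
Byte 3: 0x8F = 10001111 (10xxxxxx ✓), payload 001111.
Byte 4: 0xB7 = 10110111 (10xxxxxx ✓), payload 110111.
Concatenate: 000011111001111110111 = 0x1F3F7 (21 bits → U+1F3F7).

U+1F3F7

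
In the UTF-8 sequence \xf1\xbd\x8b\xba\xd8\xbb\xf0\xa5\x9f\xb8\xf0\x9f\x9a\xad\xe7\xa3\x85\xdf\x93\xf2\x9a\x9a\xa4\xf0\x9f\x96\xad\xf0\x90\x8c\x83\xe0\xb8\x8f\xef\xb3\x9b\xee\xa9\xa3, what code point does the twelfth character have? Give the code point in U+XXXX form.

Offset 0: leading byte 0xF1 = 11110001 → 4-byte char #1 = F1 BD 8B BA.
Offset 4: leading byte 0xD8 = 11011000 → 2-byte char #2 = D8 BB.
Offset 6: leading byte 0xF0 = 11110000 → 4-byte char #3 = F0 A5 9F B8.
Offset 10: leading byte 0xF0 = 11110000 → 4-byte char #4 = F0 9F 9A AD.
Offset 14: leading byte 0xE7 = 11100111 → 3-byte char #5 = E7 A3 85.
Offset 17: leading byte 0xDF = 11011111 → 2-byte char #6 = DF 93.
Offset 19: leading byte 0xF2 = 11110010 → 4-byte char #7 = F2 9A 9A A4.
Offset 23: leading byte 0xF0 = 11110000 → 4-byte char #8 = F0 9F 96 AD.
Offset 27: leading byte 0xF0 = 11110000 → 4-byte char #9 = F0 90 8C 83.
Offset 31: leading byte 0xE0 = 11100000 → 3-byte char #10 = E0 B8 8F.
Offset 34: leading byte 0xEF = 11101111 → 3-byte char #11 = EF B3 9B.
Offset 37: leading byte 0xEE = 11101110 → 3-byte char #12 = EE A9 A3.
Leading byte 0xEE = 11101110 matches 1110xxxx → 3-byte sequence.
Byte 1: 0xEE = 11101110, payload 1110 (4 bits).
Byte 2: 0xA9 = 10101001 (10xxxxxx ✓), payload 101001.
Byte 3: 0xA3 = 10100011 (10xxxxxx ✓), payload 100011.
Concatenate: 1110101001100011 = 0xEA63 (16 bits → U+EA63).

U+EA63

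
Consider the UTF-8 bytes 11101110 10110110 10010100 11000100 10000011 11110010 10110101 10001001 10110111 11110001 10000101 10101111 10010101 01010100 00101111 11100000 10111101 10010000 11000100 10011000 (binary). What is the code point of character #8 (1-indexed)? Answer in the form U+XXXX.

U+0118

Offset 0: leading byte 0xEE = 11101110 → 3-byte char #1 = EE B6 94.
Offset 3: leading byte 0xC4 = 11000100 → 2-byte char #2 = C4 83.
Offset 5: leading byte 0xF2 = 11110010 → 4-byte char #3 = F2 B5 89 B7.
Offset 9: leading byte 0xF1 = 11110001 → 4-byte char #4 = F1 85 AF 95.
Offset 13: leading byte 0x54 = 01010100 → 1-byte char #5 = 54.
Offset 14: leading byte 0x2F = 00101111 → 1-byte char #6 = 2F.
Offset 15: leading byte 0xE0 = 11100000 → 3-byte char #7 = E0 BD 90.
Offset 18: leading byte 0xC4 = 11000100 → 2-byte char #8 = C4 98.
Leading byte 0xC4 = 11000100 matches 110xxxxx → 2-byte sequence.
Byte 1: 0xC4 = 11000100, payload 00100 (5 bits).
Byte 2: 0x98 = 10011000 (10xxxxxx ✓), payload 011000.
Concatenate: 00100011000 = 0x118 (11 bits → U+0118).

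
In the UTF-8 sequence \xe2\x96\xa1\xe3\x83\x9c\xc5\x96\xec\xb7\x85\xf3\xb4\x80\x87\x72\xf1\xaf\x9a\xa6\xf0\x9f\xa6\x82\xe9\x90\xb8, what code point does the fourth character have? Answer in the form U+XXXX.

U+CDC5

Offset 0: leading byte 0xE2 = 11100010 → 3-byte char #1 = E2 96 A1.
Offset 3: leading byte 0xE3 = 11100011 → 3-byte char #2 = E3 83 9C.
Offset 6: leading byte 0xC5 = 11000101 → 2-byte char #3 = C5 96.
Offset 8: leading byte 0xEC = 11101100 → 3-byte char #4 = EC B7 85.
Leading byte 0xEC = 11101100 matches 1110xxxx → 3-byte sequence.
Byte 1: 0xEC = 11101100, payload 1100 (4 bits).
Byte 2: 0xB7 = 10110111 (10xxxxxx ✓), payload 110111.
Byte 3: 0x85 = 10000101 (10xxxxxx ✓), payload 000101.
Concatenate: 1100110111000101 = 0xCDC5 (16 bits → U+CDC5).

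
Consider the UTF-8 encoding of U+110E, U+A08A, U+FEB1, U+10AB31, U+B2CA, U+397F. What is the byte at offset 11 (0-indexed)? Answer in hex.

0xAC

U+110E → 3-byte form E1 84 8E at offsets 0–2.
U+A08A → 3-byte form EA 82 8A at offsets 3–5.
U+FEB1 → 3-byte form EF BA B1 at offsets 6–8.
U+10AB31 → 4-byte form F4 8A AC B1 at offsets 9–12.
Offset 11 falls in char 4's range; it's byte 3 of F4 8A AC B1 = 0xAC.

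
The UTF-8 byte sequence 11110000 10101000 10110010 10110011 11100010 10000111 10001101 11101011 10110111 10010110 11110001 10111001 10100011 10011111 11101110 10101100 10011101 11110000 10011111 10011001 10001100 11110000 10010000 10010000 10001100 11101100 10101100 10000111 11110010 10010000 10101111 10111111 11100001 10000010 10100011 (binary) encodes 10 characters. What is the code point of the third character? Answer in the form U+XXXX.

Offset 0: leading byte 0xF0 = 11110000 → 4-byte char #1 = F0 A8 B2 B3.
Offset 4: leading byte 0xE2 = 11100010 → 3-byte char #2 = E2 87 8D.
Offset 7: leading byte 0xEB = 11101011 → 3-byte char #3 = EB B7 96.
Leading byte 0xEB = 11101011 matches 1110xxxx → 3-byte sequence.
Byte 1: 0xEB = 11101011, payload 1011 (4 bits).
Byte 2: 0xB7 = 10110111 (10xxxxxx ✓), payload 110111.
Byte 3: 0x96 = 10010110 (10xxxxxx ✓), payload 010110.
Concatenate: 1011110111010110 = 0xBDD6 (16 bits → U+BDD6).

U+BDD6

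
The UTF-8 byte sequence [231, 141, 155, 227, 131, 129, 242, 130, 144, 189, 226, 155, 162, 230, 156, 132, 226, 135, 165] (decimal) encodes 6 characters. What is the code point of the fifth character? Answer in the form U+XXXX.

U+6704

Offset 0: leading byte 0xE7 = 11100111 → 3-byte char #1 = E7 8D 9B.
Offset 3: leading byte 0xE3 = 11100011 → 3-byte char #2 = E3 83 81.
Offset 6: leading byte 0xF2 = 11110010 → 4-byte char #3 = F2 82 90 BD.
Offset 10: leading byte 0xE2 = 11100010 → 3-byte char #4 = E2 9B A2.
Offset 13: leading byte 0xE6 = 11100110 → 3-byte char #5 = E6 9C 84.
Leading byte 0xE6 = 11100110 matches 1110xxxx → 3-byte sequence.
Byte 1: 0xE6 = 11100110, payload 0110 (4 bits).
Byte 2: 0x9C = 10011100 (10xxxxxx ✓), payload 011100.
Byte 3: 0x84 = 10000100 (10xxxxxx ✓), payload 000100.
Concatenate: 0110011100000100 = 0x6704 (16 bits → U+6704).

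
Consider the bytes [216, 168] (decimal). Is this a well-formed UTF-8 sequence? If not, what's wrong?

Leading byte 0xD8 = 11011000 → 2-byte form.
Continuation bytes 0xA8=10101000 all match 10xxxxxx.
Decoded value 0x628 is ≥ 0x80 (shortest form) and not a surrogate.

valid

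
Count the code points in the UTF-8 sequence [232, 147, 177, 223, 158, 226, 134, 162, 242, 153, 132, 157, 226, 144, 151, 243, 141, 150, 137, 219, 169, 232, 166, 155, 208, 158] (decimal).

9

Byte at offset 0: 0xE8 = 11101000 → 3-byte char (#1). Advance 3.
Byte at offset 3: 0xDF = 11011111 → 2-byte char (#2). Advance 2.
Byte at offset 5: 0xE2 = 11100010 → 3-byte char (#3). Advance 3.
Byte at offset 8: 0xF2 = 11110010 → 4-byte char (#4). Advance 4.
Byte at offset 12: 0xE2 = 11100010 → 3-byte char (#5). Advance 3.
Byte at offset 15: 0xF3 = 11110011 → 4-byte char (#6). Advance 4.
Byte at offset 19: 0xDB = 11011011 → 2-byte char (#7). Advance 2.
Byte at offset 21: 0xE8 = 11101000 → 3-byte char (#8). Advance 3.
Byte at offset 24: 0xD0 = 11010000 → 2-byte char (#9). Advance 2.
Reached end at offset 26 after 9 code points.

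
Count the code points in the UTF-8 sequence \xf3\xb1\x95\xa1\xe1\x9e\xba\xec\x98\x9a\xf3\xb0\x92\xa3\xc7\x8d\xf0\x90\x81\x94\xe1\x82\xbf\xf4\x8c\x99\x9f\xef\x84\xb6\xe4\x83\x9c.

10

Byte at offset 0: 0xF3 = 11110011 → 4-byte char (#1). Advance 4.
Byte at offset 4: 0xE1 = 11100001 → 3-byte char (#2). Advance 3.
Byte at offset 7: 0xEC = 11101100 → 3-byte char (#3). Advance 3.
Byte at offset 10: 0xF3 = 11110011 → 4-byte char (#4). Advance 4.
Byte at offset 14: 0xC7 = 11000111 → 2-byte char (#5). Advance 2.
Byte at offset 16: 0xF0 = 11110000 → 4-byte char (#6). Advance 4.
Byte at offset 20: 0xE1 = 11100001 → 3-byte char (#7). Advance 3.
Byte at offset 23: 0xF4 = 11110100 → 4-byte char (#8). Advance 4.
Byte at offset 27: 0xEF = 11101111 → 3-byte char (#9). Advance 3.
Byte at offset 30: 0xE4 = 11100100 → 3-byte char (#10). Advance 3.
Reached end at offset 33 after 10 code points.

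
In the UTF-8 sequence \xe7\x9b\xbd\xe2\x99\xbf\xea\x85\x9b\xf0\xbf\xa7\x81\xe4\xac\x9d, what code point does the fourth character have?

Offset 0: leading byte 0xE7 = 11100111 → 3-byte char #1 = E7 9B BD.
Offset 3: leading byte 0xE2 = 11100010 → 3-byte char #2 = E2 99 BF.
Offset 6: leading byte 0xEA = 11101010 → 3-byte char #3 = EA 85 9B.
Offset 9: leading byte 0xF0 = 11110000 → 4-byte char #4 = F0 BF A7 81.
Leading byte 0xF0 = 11110000 matches 11110xxx → 4-byte sequence.
Byte 1: 0xF0 = 11110000, payload 000 (3 bits).
Byte 2: 0xBF = 10111111 (10xxxxxx ✓), payload 111111.
Byte 3: 0xA7 = 10100111 (10xxxxxx ✓), payload 100111.
Byte 4: 0x81 = 10000001 (10xxxxxx ✓), payload 000001.
Concatenate: 000111111100111000001 = 0x3F9C1 (21 bits → U+3F9C1).

U+3F9C1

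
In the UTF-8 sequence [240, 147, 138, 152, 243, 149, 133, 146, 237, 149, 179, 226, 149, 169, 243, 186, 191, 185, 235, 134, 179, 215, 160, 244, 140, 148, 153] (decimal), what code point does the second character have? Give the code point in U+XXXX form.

Offset 0: leading byte 0xF0 = 11110000 → 4-byte char #1 = F0 93 8A 98.
Offset 4: leading byte 0xF3 = 11110011 → 4-byte char #2 = F3 95 85 92.
Leading byte 0xF3 = 11110011 matches 11110xxx → 4-byte sequence.
Byte 1: 0xF3 = 11110011, payload 011 (3 bits).
Byte 2: 0x95 = 10010101 (10xxxxxx ✓), payload 010101.
Byte 3: 0x85 = 10000101 (10xxxxxx ✓), payload 000101.
Byte 4: 0x92 = 10010010 (10xxxxxx ✓), payload 010010.
Concatenate: 011010101000101010010 = 0xD5152 (21 bits → U+D5152).

U+D5152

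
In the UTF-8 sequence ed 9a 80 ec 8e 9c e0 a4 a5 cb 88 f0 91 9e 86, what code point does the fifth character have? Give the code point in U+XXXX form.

Offset 0: leading byte 0xED = 11101101 → 3-byte char #1 = ED 9A 80.
Offset 3: leading byte 0xEC = 11101100 → 3-byte char #2 = EC 8E 9C.
Offset 6: leading byte 0xE0 = 11100000 → 3-byte char #3 = E0 A4 A5.
Offset 9: leading byte 0xCB = 11001011 → 2-byte char #4 = CB 88.
Offset 11: leading byte 0xF0 = 11110000 → 4-byte char #5 = F0 91 9E 86.
Leading byte 0xF0 = 11110000 matches 11110xxx → 4-byte sequence.
Byte 1: 0xF0 = 11110000, payload 000 (3 bits).
Byte 2: 0x91 = 10010001 (10xxxxxx ✓), payload 010001.
Byte 3: 0x9E = 10011110 (10xxxxxx ✓), payload 011110.
Byte 4: 0x86 = 10000110 (10xxxxxx ✓), payload 000110.
Concatenate: 000010001011110000110 = 0x11786 (21 bits → U+11786).

U+11786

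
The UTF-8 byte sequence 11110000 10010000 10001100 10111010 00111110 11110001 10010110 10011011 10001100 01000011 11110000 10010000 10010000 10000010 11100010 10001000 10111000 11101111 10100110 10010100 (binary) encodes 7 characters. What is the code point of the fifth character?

U+10402

Offset 0: leading byte 0xF0 = 11110000 → 4-byte char #1 = F0 90 8C BA.
Offset 4: leading byte 0x3E = 00111110 → 1-byte char #2 = 3E.
Offset 5: leading byte 0xF1 = 11110001 → 4-byte char #3 = F1 96 9B 8C.
Offset 9: leading byte 0x43 = 01000011 → 1-byte char #4 = 43.
Offset 10: leading byte 0xF0 = 11110000 → 4-byte char #5 = F0 90 90 82.
Leading byte 0xF0 = 11110000 matches 11110xxx → 4-byte sequence.
Byte 1: 0xF0 = 11110000, payload 000 (3 bits).
Byte 2: 0x90 = 10010000 (10xxxxxx ✓), payload 010000.
Byte 3: 0x90 = 10010000 (10xxxxxx ✓), payload 010000.
Byte 4: 0x82 = 10000010 (10xxxxxx ✓), payload 000010.
Concatenate: 000010000010000000010 = 0x10402 (21 bits → U+10402).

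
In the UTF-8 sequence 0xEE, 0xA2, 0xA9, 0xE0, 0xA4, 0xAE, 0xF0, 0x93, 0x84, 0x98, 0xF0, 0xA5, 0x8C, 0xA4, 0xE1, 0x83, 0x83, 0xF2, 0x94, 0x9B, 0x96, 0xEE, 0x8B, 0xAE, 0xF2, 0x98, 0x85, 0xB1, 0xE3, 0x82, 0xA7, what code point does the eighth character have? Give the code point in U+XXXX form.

Offset 0: leading byte 0xEE = 11101110 → 3-byte char #1 = EE A2 A9.
Offset 3: leading byte 0xE0 = 11100000 → 3-byte char #2 = E0 A4 AE.
Offset 6: leading byte 0xF0 = 11110000 → 4-byte char #3 = F0 93 84 98.
Offset 10: leading byte 0xF0 = 11110000 → 4-byte char #4 = F0 A5 8C A4.
Offset 14: leading byte 0xE1 = 11100001 → 3-byte char #5 = E1 83 83.
Offset 17: leading byte 0xF2 = 11110010 → 4-byte char #6 = F2 94 9B 96.
Offset 21: leading byte 0xEE = 11101110 → 3-byte char #7 = EE 8B AE.
Offset 24: leading byte 0xF2 = 11110010 → 4-byte char #8 = F2 98 85 B1.
Leading byte 0xF2 = 11110010 matches 11110xxx → 4-byte sequence.
Byte 1: 0xF2 = 11110010, payload 010 (3 bits).
Byte 2: 0x98 = 10011000 (10xxxxxx ✓), payload 011000.
Byte 3: 0x85 = 10000101 (10xxxxxx ✓), payload 000101.
Byte 4: 0xB1 = 10110001 (10xxxxxx ✓), payload 110001.
Concatenate: 010011000000101110001 = 0x98171 (21 bits → U+98171).

U+98171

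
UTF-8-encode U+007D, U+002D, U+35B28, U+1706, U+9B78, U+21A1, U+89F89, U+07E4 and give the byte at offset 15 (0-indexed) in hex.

0xF2

U+007D → 1-byte form 7D at offsets 0–0.
U+002D → 1-byte form 2D at offsets 1–1.
U+35B28 → 4-byte form F0 B5 AC A8 at offsets 2–5.
U+1706 → 3-byte form E1 9C 86 at offsets 6–8.
U+9B78 → 3-byte form E9 AD B8 at offsets 9–11.
U+21A1 → 3-byte form E2 86 A1 at offsets 12–14.
U+89F89 → 4-byte form F2 89 BE 89 at offsets 15–18.
Offset 15 falls in char 7's range; it's byte 1 of F2 89 BE 89 = 0xF2.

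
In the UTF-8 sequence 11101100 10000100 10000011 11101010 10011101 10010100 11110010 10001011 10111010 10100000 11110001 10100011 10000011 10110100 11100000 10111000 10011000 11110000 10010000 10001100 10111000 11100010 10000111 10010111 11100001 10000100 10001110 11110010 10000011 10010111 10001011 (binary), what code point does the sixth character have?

Offset 0: leading byte 0xEC = 11101100 → 3-byte char #1 = EC 84 83.
Offset 3: leading byte 0xEA = 11101010 → 3-byte char #2 = EA 9D 94.
Offset 6: leading byte 0xF2 = 11110010 → 4-byte char #3 = F2 8B BA A0.
Offset 10: leading byte 0xF1 = 11110001 → 4-byte char #4 = F1 A3 83 B4.
Offset 14: leading byte 0xE0 = 11100000 → 3-byte char #5 = E0 B8 98.
Offset 17: leading byte 0xF0 = 11110000 → 4-byte char #6 = F0 90 8C B8.
Leading byte 0xF0 = 11110000 matches 11110xxx → 4-byte sequence.
Byte 1: 0xF0 = 11110000, payload 000 (3 bits).
Byte 2: 0x90 = 10010000 (10xxxxxx ✓), payload 010000.
Byte 3: 0x8C = 10001100 (10xxxxxx ✓), payload 001100.
Byte 4: 0xB8 = 10111000 (10xxxxxx ✓), payload 111000.
Concatenate: 000010000001100111000 = 0x10338 (21 bits → U+10338).

U+10338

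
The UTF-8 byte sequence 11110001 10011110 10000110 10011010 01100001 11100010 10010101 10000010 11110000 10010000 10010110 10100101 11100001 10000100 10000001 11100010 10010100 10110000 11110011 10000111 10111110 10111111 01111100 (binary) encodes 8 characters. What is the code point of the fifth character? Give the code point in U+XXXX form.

Offset 0: leading byte 0xF1 = 11110001 → 4-byte char #1 = F1 9E 86 9A.
Offset 4: leading byte 0x61 = 01100001 → 1-byte char #2 = 61.
Offset 5: leading byte 0xE2 = 11100010 → 3-byte char #3 = E2 95 82.
Offset 8: leading byte 0xF0 = 11110000 → 4-byte char #4 = F0 90 96 A5.
Offset 12: leading byte 0xE1 = 11100001 → 3-byte char #5 = E1 84 81.
Leading byte 0xE1 = 11100001 matches 1110xxxx → 3-byte sequence.
Byte 1: 0xE1 = 11100001, payload 0001 (4 bits).
Byte 2: 0x84 = 10000100 (10xxxxxx ✓), payload 000100.
Byte 3: 0x81 = 10000001 (10xxxxxx ✓), payload 000001.
Concatenate: 0001000100000001 = 0x1101 (16 bits → U+1101).

U+1101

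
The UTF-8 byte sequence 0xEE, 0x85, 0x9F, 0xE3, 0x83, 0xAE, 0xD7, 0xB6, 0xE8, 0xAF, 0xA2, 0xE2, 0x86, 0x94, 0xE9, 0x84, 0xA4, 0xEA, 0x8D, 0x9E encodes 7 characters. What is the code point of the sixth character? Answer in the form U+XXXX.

U+9124

Offset 0: leading byte 0xEE = 11101110 → 3-byte char #1 = EE 85 9F.
Offset 3: leading byte 0xE3 = 11100011 → 3-byte char #2 = E3 83 AE.
Offset 6: leading byte 0xD7 = 11010111 → 2-byte char #3 = D7 B6.
Offset 8: leading byte 0xE8 = 11101000 → 3-byte char #4 = E8 AF A2.
Offset 11: leading byte 0xE2 = 11100010 → 3-byte char #5 = E2 86 94.
Offset 14: leading byte 0xE9 = 11101001 → 3-byte char #6 = E9 84 A4.
Leading byte 0xE9 = 11101001 matches 1110xxxx → 3-byte sequence.
Byte 1: 0xE9 = 11101001, payload 1001 (4 bits).
Byte 2: 0x84 = 10000100 (10xxxxxx ✓), payload 000100.
Byte 3: 0xA4 = 10100100 (10xxxxxx ✓), payload 100100.
Concatenate: 1001000100100100 = 0x9124 (16 bits → U+9124).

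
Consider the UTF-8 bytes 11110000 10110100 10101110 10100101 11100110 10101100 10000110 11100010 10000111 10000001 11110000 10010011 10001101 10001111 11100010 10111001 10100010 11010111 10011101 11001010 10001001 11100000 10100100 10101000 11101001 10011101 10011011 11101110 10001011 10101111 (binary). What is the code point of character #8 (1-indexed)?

U+0928

Offset 0: leading byte 0xF0 = 11110000 → 4-byte char #1 = F0 B4 AE A5.
Offset 4: leading byte 0xE6 = 11100110 → 3-byte char #2 = E6 AC 86.
Offset 7: leading byte 0xE2 = 11100010 → 3-byte char #3 = E2 87 81.
Offset 10: leading byte 0xF0 = 11110000 → 4-byte char #4 = F0 93 8D 8F.
Offset 14: leading byte 0xE2 = 11100010 → 3-byte char #5 = E2 B9 A2.
Offset 17: leading byte 0xD7 = 11010111 → 2-byte char #6 = D7 9D.
Offset 19: leading byte 0xCA = 11001010 → 2-byte char #7 = CA 89.
Offset 21: leading byte 0xE0 = 11100000 → 3-byte char #8 = E0 A4 A8.
Leading byte 0xE0 = 11100000 matches 1110xxxx → 3-byte sequence.
Byte 1: 0xE0 = 11100000, payload 0000 (4 bits).
Byte 2: 0xA4 = 10100100 (10xxxxxx ✓), payload 100100.
Byte 3: 0xA8 = 10101000 (10xxxxxx ✓), payload 101000.
Concatenate: 0000100100101000 = 0x928 (16 bits → U+0928).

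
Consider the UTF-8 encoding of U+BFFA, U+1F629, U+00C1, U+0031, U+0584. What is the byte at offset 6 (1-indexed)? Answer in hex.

0x98

1-indexed offset 6 is 0-indexed offset 5.
U+BFFA → 3-byte form EB BF BA at offsets 0–2.
U+1F629 → 4-byte form F0 9F 98 A9 at offsets 3–6.
Offset 5 falls in char 2's range; it's byte 3 of F0 9F 98 A9 = 0x98.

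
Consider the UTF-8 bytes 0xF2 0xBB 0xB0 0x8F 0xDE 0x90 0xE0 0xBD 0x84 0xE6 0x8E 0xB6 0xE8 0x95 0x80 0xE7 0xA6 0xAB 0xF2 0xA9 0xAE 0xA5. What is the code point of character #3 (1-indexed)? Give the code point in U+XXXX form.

U+0F44

Offset 0: leading byte 0xF2 = 11110010 → 4-byte char #1 = F2 BB B0 8F.
Offset 4: leading byte 0xDE = 11011110 → 2-byte char #2 = DE 90.
Offset 6: leading byte 0xE0 = 11100000 → 3-byte char #3 = E0 BD 84.
Leading byte 0xE0 = 11100000 matches 1110xxxx → 3-byte sequence.
Byte 1: 0xE0 = 11100000, payload 0000 (4 bits).
Byte 2: 0xBD = 10111101 (10xxxxxx ✓), payload 111101.
Byte 3: 0x84 = 10000100 (10xxxxxx ✓), payload 000100.
Concatenate: 0000111101000100 = 0xF44 (16 bits → U+0F44).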